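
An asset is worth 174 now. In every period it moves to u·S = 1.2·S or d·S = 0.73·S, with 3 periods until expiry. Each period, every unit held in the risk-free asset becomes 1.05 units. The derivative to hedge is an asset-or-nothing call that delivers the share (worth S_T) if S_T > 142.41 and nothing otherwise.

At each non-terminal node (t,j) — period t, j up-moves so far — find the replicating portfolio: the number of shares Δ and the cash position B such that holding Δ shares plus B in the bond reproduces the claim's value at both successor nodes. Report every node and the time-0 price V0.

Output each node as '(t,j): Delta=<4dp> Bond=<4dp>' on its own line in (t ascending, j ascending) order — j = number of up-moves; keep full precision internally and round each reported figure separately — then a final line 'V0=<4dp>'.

(0,0): Delta=1.4871 Bond=-106.6516
(1,0): Delta=1.9867 Bond=-175.4418
(1,1): Delta=1.3446 Bond=-82.2384
(2,0): Delta=0.0000 Bond=0.0000
(2,1): Delta=2.5532 Bond=-270.5642
(2,2): Delta=1.0000 Bond=0.0000
V0=152.1021

The replicating-portfolio and risk-neutral prices coincide; use p* = (1.05−0.73)/(1.2−0.73) = 0.6809 for the latter.
Terminal values V(3,·): V(3,0)=0.0000, V(3,1)=0.0000, V(3,2)=182.9088, V(3,3)=300.6720
  t=2,j=0: stock 92.7246 → up 111.2695 (V=0.0000), down 67.6890 (V=0.0000). Price 0.0000; hedge Δ=0.0000, bond B=0.0000.
  t=2,j=1: stock 152.4240 → up 182.9088 (V=182.9088), down 111.2695 (V=0.0000). Price 118.6035; hedge Δ=2.5532, bond B=-270.5642.
  t=2,j=2: stock 250.5600 → up 300.6720 (V=300.6720), down 182.9088 (V=182.9088). Price 250.5600; hedge Δ=1.0000, bond B=0.0000.
  t=1,j=0: stock 127.0200 → up 152.4240 (V=118.6035), down 92.7246 (V=0.0000). Price 76.9060; hedge Δ=1.9867, bond B=-175.4418.
  t=1,j=1: stock 208.8000 → up 250.5600 (V=250.5600), down 152.4240 (V=118.6035). Price 198.5202; hedge Δ=1.3446, bond B=-82.2384.
  t=0,j=0: stock 174.0000 → up 208.8000 (V=198.5202), down 127.0200 (V=76.9060). Price 152.1021; hedge Δ=1.4871, bond B=-106.6516.
The time-0 hedge costs 152.1021, which is the no-arbitrage price.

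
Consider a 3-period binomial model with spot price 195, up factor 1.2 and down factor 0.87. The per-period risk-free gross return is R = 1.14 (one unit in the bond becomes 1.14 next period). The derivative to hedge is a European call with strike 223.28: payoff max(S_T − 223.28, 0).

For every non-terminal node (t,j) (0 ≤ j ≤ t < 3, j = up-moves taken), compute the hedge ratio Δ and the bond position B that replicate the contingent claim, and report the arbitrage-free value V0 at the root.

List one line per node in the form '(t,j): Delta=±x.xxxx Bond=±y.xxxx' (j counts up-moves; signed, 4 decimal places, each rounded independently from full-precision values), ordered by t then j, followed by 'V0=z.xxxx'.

Under the risk-neutral measure, an up-move has probability p* = (R−d)/(u−d) = 0.8182 and values discount at R = 1.14.
Payoff layer (t=3): V(3,0)=0.0000, V(3,1)=0.0000, V(3,2)=21.0160, V(3,3)=113.6800
  t=2,j=0: stock 147.5955 → up 177.1146 (V=0.0000), down 128.4081 (V=0.0000). Price 0.0000; hedge Δ=0.0000, bond B=0.0000.
  t=2,j=1: stock 203.5800 → up 244.2960 (V=21.0160), down 177.1146 (V=0.0000). Price 15.0833; hedge Δ=0.3128, bond B=-48.6016.
  t=2,j=2: stock 280.8000 → up 336.9600 (V=113.6800), down 244.2960 (V=21.0160). Price 84.9404; hedge Δ=1.0000, bond B=-195.8596.
  t=1,j=0: stock 169.6500 → up 203.5800 (V=15.0833), down 147.5955 (V=0.0000). Price 10.8253; hedge Δ=0.2694, bond B=-34.8815.
  t=1,j=1: stock 234.0000 → up 280.8000 (V=84.9404), down 203.5800 (V=15.0833). Price 63.3676; hedge Δ=0.9047, bond B=-148.3206.
  t=0,j=0: stock 195.0000 → up 234.0000 (V=63.3676), down 169.6500 (V=10.8253). Price 47.2057; hedge Δ=0.8165, bond B=-112.0134.
Check: Δ(0,0)·S0 + B(0,0) = 47.2057 = V0.

(0,0): Delta=0.8165 Bond=-112.0134
(1,0): Delta=0.2694 Bond=-34.8815
(1,1): Delta=0.9047 Bond=-148.3206
(2,0): Delta=0.0000 Bond=0.0000
(2,1): Delta=0.3128 Bond=-48.6016
(2,2): Delta=1.0000 Bond=-195.8596
V0=47.2057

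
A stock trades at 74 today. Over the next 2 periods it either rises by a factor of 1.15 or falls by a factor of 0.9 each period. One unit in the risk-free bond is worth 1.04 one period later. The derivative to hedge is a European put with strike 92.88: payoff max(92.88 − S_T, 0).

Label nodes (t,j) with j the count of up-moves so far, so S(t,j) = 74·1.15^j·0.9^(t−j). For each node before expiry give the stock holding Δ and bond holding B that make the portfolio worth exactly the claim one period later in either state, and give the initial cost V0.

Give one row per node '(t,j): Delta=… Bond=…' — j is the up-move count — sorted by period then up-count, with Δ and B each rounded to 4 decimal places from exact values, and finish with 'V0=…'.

(0,0): Delta=-0.8549 Bond=76.5812
(1,0): Delta=-1.0000 Bond=89.3077
(1,1): Delta=-0.7657 Bond=72.0519
V0=13.3181

Risk-neutral probability p* = (R−d)/(u−d) = (1.04−0.9)/(1.15−0.9) = 0.5600.
Payoff layer (t=2): V(2,0)=32.9400, V(2,1)=16.2900, V(2,2)=0.0000
Node (1,0) S=66.6000: V=(p*·16.2900+(1−p*)·32.9400)/1.04=22.7077; Δ=(16.2900−32.9400)/(76.5900−59.9400)=-1.0000; B=V−Δ·S=89.3077
Node (1,1) S=85.1000: V=(p*·0.0000+(1−p*)·16.2900)/1.04=6.8919; Δ=(0.0000−16.2900)/(97.8650−76.5900)=-0.7657; B=V−Δ·S=72.0519
Node (0,0) S=74.0000: V=(p*·6.8919+(1−p*)·22.7077)/1.04=13.3181; Δ=(6.8919−22.7077)/(85.1000−66.6000)=-0.8549; B=V−Δ·S=76.5812
Each (Δ,B) replicates both successor values, so the strategy is self-financing and V0 is arbitrage-free.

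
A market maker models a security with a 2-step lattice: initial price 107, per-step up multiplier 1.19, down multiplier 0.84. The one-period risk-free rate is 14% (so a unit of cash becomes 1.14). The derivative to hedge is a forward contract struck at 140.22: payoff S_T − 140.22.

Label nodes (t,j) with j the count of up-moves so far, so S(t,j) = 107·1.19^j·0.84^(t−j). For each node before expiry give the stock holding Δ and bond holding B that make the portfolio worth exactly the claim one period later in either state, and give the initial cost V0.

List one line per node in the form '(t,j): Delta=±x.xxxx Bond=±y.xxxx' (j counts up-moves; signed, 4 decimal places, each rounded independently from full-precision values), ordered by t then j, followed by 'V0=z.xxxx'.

Under the risk-neutral measure, an up-move has probability p* = (R−d)/(u−d) = 0.8571 and values discount at R = 1.14.
Payoff layer (t=2): V(2,0)=-64.7208, V(2,1)=-33.2628, V(2,2)=11.3027
(1,0): S=89.8800. Δ = (V_up−V_dn)/(S_up−S_dn) = (-33.2628−-64.7208)/(106.9572−75.4992) = 1.0000. V = [p*·-33.2628 + (1−p*)·-64.7208]/1.14 = -33.1200. B = V − Δ·S = -123.0000.
(1,1): S=127.3300. Δ = (V_up−V_dn)/(S_up−S_dn) = (11.3027−-33.2628)/(151.5227−106.9572) = 1.0000. V = [p*·11.3027 + (1−p*)·-33.2628]/1.14 = 4.3300. B = V − Δ·S = -123.0000.
(0,0): S=107.0000. Δ = (V_up−V_dn)/(S_up−S_dn) = (4.3300−-33.1200)/(127.3300−89.8800) = 1.0000. V = [p*·4.3300 + (1−p*)·-33.1200]/1.14 = -0.8947. B = V − Δ·S = -107.8947.
Self-financing check: at every node Δ·S+B equals the discounted successor values.

(0,0): Delta=1.0000 Bond=-107.8947
(1,0): Delta=1.0000 Bond=-123.0000
(1,1): Delta=1.0000 Bond=-123.0000
V0=-0.8947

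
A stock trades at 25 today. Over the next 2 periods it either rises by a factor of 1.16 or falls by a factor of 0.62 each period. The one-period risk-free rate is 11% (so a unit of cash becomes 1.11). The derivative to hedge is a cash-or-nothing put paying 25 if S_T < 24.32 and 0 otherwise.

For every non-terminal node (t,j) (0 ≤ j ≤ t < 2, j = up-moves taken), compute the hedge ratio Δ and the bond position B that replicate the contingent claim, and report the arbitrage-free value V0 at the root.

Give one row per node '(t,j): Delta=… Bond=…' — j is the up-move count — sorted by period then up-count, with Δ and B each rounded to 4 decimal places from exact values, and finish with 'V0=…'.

(0,0): Delta=-1.5139 Bond=41.4300
(1,0): Delta=0.0000 Bond=22.5225
(1,1): Delta=-1.5964 Bond=48.3817
V0=3.5836

Under the risk-neutral measure, an up-move has probability p* = (R−d)/(u−d) = 0.9074 and values discount at R = 1.11.
Terminal payoffs: V(2,0)=25.0000, V(2,1)=25.0000, V(2,2)=0.0000
Node (1,0) S=15.5000: V=(p*·25.0000+(1−p*)·25.0000)/1.11=22.5225; Δ=(25.0000−25.0000)/(17.9800−9.6100)=0.0000; B=V−Δ·S=22.5225
Node (1,1) S=29.0000: V=(p*·0.0000+(1−p*)·25.0000)/1.11=2.0854; Δ=(0.0000−25.0000)/(33.6400−17.9800)=-1.5964; B=V−Δ·S=48.3817
Node (0,0) S=25.0000: V=(p*·2.0854+(1−p*)·22.5225)/1.11=3.5836; Δ=(2.0854−22.5225)/(29.0000−15.5000)=-1.5139; B=V−Δ·S=41.4300
Check: Δ(0,0)·S0 + B(0,0) = 3.5836 = V0.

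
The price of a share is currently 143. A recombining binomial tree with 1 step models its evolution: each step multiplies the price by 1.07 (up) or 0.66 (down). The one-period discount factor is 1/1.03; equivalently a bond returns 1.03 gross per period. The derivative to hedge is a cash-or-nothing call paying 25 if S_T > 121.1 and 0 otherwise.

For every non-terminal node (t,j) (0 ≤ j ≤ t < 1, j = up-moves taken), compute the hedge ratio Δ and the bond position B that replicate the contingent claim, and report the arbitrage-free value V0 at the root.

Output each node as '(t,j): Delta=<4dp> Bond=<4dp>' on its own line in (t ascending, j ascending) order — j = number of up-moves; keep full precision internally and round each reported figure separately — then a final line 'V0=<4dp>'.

(0,0): Delta=0.4264 Bond=-39.0717
V0=21.9039

The replicating-portfolio and risk-neutral prices coincide; use p* = (1.03−0.66)/(1.07−0.66) = 0.9024 for the latter.
Terminal values V(1,·): V(1,0)=0.0000, V(1,1)=25.0000
(0,0): S=143.0000. Δ = (V_up−V_dn)/(S_up−S_dn) = (25.0000−0.0000)/(153.0100−94.3800) = 0.4264. V = [p*·25.0000 + (1−p*)·0.0000]/1.03 = 21.9039. B = V − Δ·S = -39.0717.
Root portfolio cost Δ·143+B reproduces V0=21.9039.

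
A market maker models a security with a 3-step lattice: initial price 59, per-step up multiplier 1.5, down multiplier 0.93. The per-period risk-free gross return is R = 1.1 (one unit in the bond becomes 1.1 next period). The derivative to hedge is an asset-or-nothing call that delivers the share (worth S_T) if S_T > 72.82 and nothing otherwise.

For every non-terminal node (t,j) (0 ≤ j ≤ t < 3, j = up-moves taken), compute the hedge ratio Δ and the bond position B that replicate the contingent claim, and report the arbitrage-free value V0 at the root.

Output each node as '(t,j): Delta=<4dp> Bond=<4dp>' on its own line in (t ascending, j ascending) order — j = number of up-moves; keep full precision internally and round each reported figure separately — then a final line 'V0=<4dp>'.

Since d<R<u, set p* = (R−d)/(u−d) = 0.2982; price each node as the discounted p*-expectation of its children.
At expiry t=3: V(3,0)=0.0000, V(3,1)=76.5437, V(3,2)=123.4575, V(3,3)=199.1250
Node (2,0) S=51.0291: V=(p*·76.5437+(1−p*)·0.0000)/1.1=20.7535; Δ=(76.5437−0.0000)/(76.5437−47.4571)=2.6316; B=V−Δ·S=-113.5336
Node (2,1) S=82.3050: V=(p*·123.4575+(1−p*)·76.5437)/1.1=82.3050; Δ=(123.4575−76.5437)/(123.4575−76.5437)=1.0000; B=V−Δ·S=0.0000
Node (2,2) S=132.7500: V=(p*·199.1250+(1−p*)·123.4575)/1.1=132.7500; Δ=(199.1250−123.4575)/(199.1250−123.4575)=1.0000; B=V−Δ·S=0.0000
Node (1,0) S=54.8700: V=(p*·82.3050+(1−p*)·20.7535)/1.1=35.5554; Δ=(82.3050−20.7535)/(82.3050−51.0291)=1.9680; B=V−Δ·S=-72.4298
Node (1,1) S=88.5000: V=(p*·132.7500+(1−p*)·82.3050)/1.1=88.5000; Δ=(132.7500−82.3050)/(132.7500−82.3050)=1.0000; B=V−Δ·S=0.0000
Node (0,0) S=59.0000: V=(p*·88.5000+(1−p*)·35.5554)/1.1=46.6781; Δ=(88.5000−35.5554)/(88.5000−54.8700)=1.5743; B=V−Δ·S=-46.2072
Self-financing check: at every node Δ·S+B equals the discounted successor values.

(0,0): Delta=1.5743 Bond=-46.2072
(1,0): Delta=1.9680 Bond=-72.4298
(1,1): Delta=1.0000 Bond=0.0000
(2,0): Delta=2.6316 Bond=-113.5336
(2,1): Delta=1.0000 Bond=0.0000
(2,2): Delta=1.0000 Bond=0.0000
V0=46.6781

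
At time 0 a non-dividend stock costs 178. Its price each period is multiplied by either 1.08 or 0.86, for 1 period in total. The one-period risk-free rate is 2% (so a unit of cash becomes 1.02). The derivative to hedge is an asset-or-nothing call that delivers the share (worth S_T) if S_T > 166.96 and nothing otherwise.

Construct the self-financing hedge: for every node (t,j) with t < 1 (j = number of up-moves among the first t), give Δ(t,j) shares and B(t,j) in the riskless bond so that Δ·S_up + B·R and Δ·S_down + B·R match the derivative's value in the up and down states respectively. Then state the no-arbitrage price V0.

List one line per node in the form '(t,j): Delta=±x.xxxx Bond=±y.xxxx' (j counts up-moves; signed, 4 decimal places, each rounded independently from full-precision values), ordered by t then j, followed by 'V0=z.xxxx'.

(0,0): Delta=4.9091 Bond=-736.7487
V0=137.0695

The replicating-portfolio and risk-neutral prices coincide; use p* = (1.02−0.86)/(1.08−0.86) = 0.7273 for the latter.
Payoff layer (t=1): V(1,0)=0.0000, V(1,1)=192.2400
(0,0): S=178.0000. Δ = (V_up−V_dn)/(S_up−S_dn) = (192.2400−0.0000)/(192.2400−153.0800) = 4.9091. V = [p*·192.2400 + (1−p*)·0.0000]/1.02 = 137.0695. B = V − Δ·S = -736.7487.
The time-0 hedge costs 137.0695, which is the no-arbitrage price.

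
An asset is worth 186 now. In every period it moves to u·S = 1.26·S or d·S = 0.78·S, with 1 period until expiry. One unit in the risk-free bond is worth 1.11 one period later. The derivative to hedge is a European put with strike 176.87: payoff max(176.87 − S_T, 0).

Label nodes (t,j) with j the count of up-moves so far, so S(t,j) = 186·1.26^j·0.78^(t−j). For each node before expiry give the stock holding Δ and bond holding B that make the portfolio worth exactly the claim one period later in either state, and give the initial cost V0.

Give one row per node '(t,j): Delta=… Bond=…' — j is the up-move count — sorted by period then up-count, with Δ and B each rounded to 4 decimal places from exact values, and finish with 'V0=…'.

The replicating-portfolio and risk-neutral prices coincide; use p* = (1.11−0.78)/(1.26−0.78) = 0.6875 for the latter.
At expiry t=1: V(1,0)=31.7900, V(1,1)=0.0000
(0,0): S=186.0000. Δ = (V_up−V_dn)/(S_up−S_dn) = (0.0000−31.7900)/(234.3600−145.0800) = -0.3561. V = [p*·0.0000 + (1−p*)·31.7900]/1.11 = 8.9499. B = V − Δ·S = 75.1791.
Root portfolio cost Δ·186+B reproduces V0=8.9499.

(0,0): Delta=-0.3561 Bond=75.1791
V0=8.9499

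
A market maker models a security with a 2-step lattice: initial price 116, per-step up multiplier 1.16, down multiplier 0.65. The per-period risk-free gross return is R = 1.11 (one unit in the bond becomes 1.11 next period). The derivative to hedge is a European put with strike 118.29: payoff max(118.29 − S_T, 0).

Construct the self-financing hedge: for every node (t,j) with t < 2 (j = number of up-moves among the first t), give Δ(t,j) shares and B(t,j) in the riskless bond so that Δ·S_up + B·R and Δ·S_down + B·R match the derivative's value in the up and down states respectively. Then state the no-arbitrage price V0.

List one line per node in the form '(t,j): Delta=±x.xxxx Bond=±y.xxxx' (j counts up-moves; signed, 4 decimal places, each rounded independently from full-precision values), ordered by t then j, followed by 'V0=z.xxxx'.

(0,0): Delta=-0.4808 Bond=60.7395
(1,0): Delta=-1.0000 Bond=106.5676
(1,1): Delta=-0.4492 Bond=63.1658
V0=4.9652

Under the risk-neutral measure, an up-move has probability p* = (R−d)/(u−d) = 0.9020 and values discount at R = 1.11.
Terminal values V(2,·): V(2,0)=69.2800, V(2,1)=30.8260, V(2,2)=0.0000
  t=1,j=0: stock 75.4000 → up 87.4640 (V=30.8260), down 49.0100 (V=69.2800). Price 31.1676; hedge Δ=-1.0000, bond B=106.5676.
  t=1,j=1: stock 134.5600 → up 156.0896 (V=0.0000), down 87.4640 (V=30.8260). Price 2.7227; hedge Δ=-0.4492, bond B=63.1658.
  t=0,j=0: stock 116.0000 → up 134.5600 (V=2.7227), down 75.4000 (V=31.1676). Price 4.9652; hedge Δ=-0.4808, bond B=60.7395.
Each (Δ,B) replicates both successor values, so the strategy is self-financing and V0 is arbitrage-free.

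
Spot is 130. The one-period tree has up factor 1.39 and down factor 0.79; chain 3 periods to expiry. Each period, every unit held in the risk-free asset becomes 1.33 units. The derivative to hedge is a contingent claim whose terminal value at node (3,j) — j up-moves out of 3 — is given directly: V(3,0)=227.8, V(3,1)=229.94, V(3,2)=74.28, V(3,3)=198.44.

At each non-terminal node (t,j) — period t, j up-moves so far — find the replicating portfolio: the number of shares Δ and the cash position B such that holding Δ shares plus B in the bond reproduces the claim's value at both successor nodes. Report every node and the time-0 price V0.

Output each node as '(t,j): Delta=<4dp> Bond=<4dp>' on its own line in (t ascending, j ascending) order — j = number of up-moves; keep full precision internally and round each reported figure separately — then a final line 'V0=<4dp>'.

Since d<R<u, set p* = (R−d)/(u−d) = 0.9000; price each node as the discounted p*-expectation of its children.
Terminal values V(3,·): V(3,0)=227.8000, V(3,1)=229.9400, V(3,2)=74.2800, V(3,3)=198.4400
Node (2,0) S=81.1330: V=(p*·229.9400+(1−p*)·227.8000)/1.33=172.7263; Δ=(229.9400−227.8000)/(112.7749−64.0951)=0.0440; B=V−Δ·S=169.1596
Node (2,1) S=142.7530: V=(p*·74.2800+(1−p*)·229.9400)/1.33=67.5534; Δ=(74.2800−229.9400)/(198.4267−112.7749)=-1.8174; B=V−Δ·S=326.9867
Node (2,2) S=251.1730: V=(p*·198.4400+(1−p*)·74.2800)/1.33=139.8677; Δ=(198.4400−74.2800)/(349.1305−198.4267)=0.8239; B=V−Δ·S=-67.0657
Node (1,0) S=102.7000: V=(p*·67.5534+(1−p*)·172.7263)/1.33=58.6998; Δ=(67.5534−172.7263)/(142.7530−81.1330)=-1.7068; B=V−Δ·S=233.9880
Node (1,1) S=180.7000: V=(p*·139.8677+(1−p*)·67.5534)/1.33=99.7265; Δ=(139.8677−67.5534)/(251.1730−142.7530)=0.6670; B=V−Δ·S=-20.7973
Node (0,0) S=130.0000: V=(p*·99.7265+(1−p*)·58.6998)/1.33=71.8976; Δ=(99.7265−58.6998)/(180.7000−102.7000)=0.5260; B=V−Δ·S=3.5197
Each (Δ,B) replicates both successor values, so the strategy is self-financing and V0 is arbitrage-free.

(0,0): Delta=0.5260 Bond=3.5197
(1,0): Delta=-1.7068 Bond=233.9880
(1,1): Delta=0.6670 Bond=-20.7973
(2,0): Delta=0.0440 Bond=169.1596
(2,1): Delta=-1.8174 Bond=326.9867
(2,2): Delta=0.8239 Bond=-67.0657
V0=71.8976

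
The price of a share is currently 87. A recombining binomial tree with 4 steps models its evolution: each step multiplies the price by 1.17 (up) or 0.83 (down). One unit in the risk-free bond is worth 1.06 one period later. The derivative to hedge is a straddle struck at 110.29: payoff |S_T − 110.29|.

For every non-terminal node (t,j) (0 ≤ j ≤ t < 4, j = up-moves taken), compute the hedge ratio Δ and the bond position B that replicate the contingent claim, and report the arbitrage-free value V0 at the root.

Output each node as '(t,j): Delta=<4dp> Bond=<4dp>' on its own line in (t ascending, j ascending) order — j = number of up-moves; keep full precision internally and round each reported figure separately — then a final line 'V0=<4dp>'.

Under the risk-neutral measure, an up-move has probability p* = (R−d)/(u−d) = 0.6765 and values discount at R = 1.06.
Payoff layer (t=4): V(4,0)=69.0013, V(4,1)=52.0878, V(4,2)=28.2459, V(4,3)=5.3625, V(4,4)=52.7382
Node (3,0) S=49.7455: V=(p*·52.0878+(1−p*)·69.0013)/1.06=54.3017; Δ=(52.0878−69.0013)/(58.2022−41.2887)=-1.0000; B=V−Δ·S=104.0472
Node (3,1) S=70.1231: V=(p*·28.2459+(1−p*)·52.0878)/1.06=33.9240; Δ=(28.2459−52.0878)/(82.0441−58.2022)=-1.0000; B=V−Δ·S=104.0472
Node (3,2) S=98.8483: V=(p*·5.3625+(1−p*)·28.2459)/1.06=12.0433; Δ=(5.3625−28.2459)/(115.6525−82.0441)=-0.6809; B=V−Δ·S=79.3476
Node (3,3) S=139.3403: V=(p*·52.7382+(1−p*)·5.3625)/1.06=35.2932; Δ=(52.7382−5.3625)/(163.0282−115.6525)=1.0000; B=V−Δ·S=-104.0472
Node (2,0) S=59.9343: V=(p*·33.9240+(1−p*)·54.3017)/1.06=38.2234; Δ=(33.9240−54.3017)/(70.1231−49.7455)=-1.0000; B=V−Δ·S=98.1577
Node (2,1) S=84.4857: V=(p*·12.0433+(1−p*)·33.9240)/1.06=18.0400; Δ=(12.0433−33.9240)/(98.8483−70.1231)=-0.7617; B=V−Δ·S=82.3950
Node (2,2) S=119.0943: V=(p*·35.2932+(1−p*)·12.0433)/1.06=26.1992; Δ=(35.2932−12.0433)/(139.3403−98.8483)=0.5742; B=V−Δ·S=-42.1826
Node (1,0) S=72.2100: V=(p*·18.0400+(1−p*)·38.2234)/1.06=23.1792; Δ=(18.0400−38.2234)/(84.4857−59.9343)=-0.8221; B=V−Δ·S=82.5422
Node (1,1) S=101.7900: V=(p*·26.1992+(1−p*)·18.0400)/1.06=22.2259; Δ=(26.1992−18.0400)/(119.0943−84.4857)=0.2358; B=V−Δ·S=-1.7718
Node (0,0) S=87.0000: V=(p*·22.2259+(1−p*)·23.1792)/1.06=21.2588; Δ=(22.2259−23.1792)/(101.7900−72.2100)=-0.0322; B=V−Δ·S=24.0625
Root portfolio cost Δ·87+B reproduces V0=21.2588.

(0,0): Delta=-0.0322 Bond=24.0625
(1,0): Delta=-0.8221 Bond=82.5422
(1,1): Delta=0.2358 Bond=-1.7718
(2,0): Delta=-1.0000 Bond=98.1577
(2,1): Delta=-0.7617 Bond=82.3950
(2,2): Delta=0.5742 Bond=-42.1826
(3,0): Delta=-1.0000 Bond=104.0472
(3,1): Delta=-1.0000 Bond=104.0472
(3,2): Delta=-0.6809 Bond=79.3476
(3,3): Delta=1.0000 Bond=-104.0472
V0=21.2588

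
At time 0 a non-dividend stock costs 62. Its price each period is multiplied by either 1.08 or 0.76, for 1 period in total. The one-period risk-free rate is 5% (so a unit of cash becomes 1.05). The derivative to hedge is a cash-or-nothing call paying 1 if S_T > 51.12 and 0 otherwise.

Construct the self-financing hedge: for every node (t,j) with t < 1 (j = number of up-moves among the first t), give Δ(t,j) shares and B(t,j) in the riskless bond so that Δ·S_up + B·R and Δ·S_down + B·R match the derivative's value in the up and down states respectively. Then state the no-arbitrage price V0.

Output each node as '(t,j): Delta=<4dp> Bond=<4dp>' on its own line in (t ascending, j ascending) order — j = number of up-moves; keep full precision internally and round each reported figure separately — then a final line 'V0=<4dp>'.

(0,0): Delta=0.0504 Bond=-2.2619
V0=0.8631

Risk-neutral probability p* = (R−d)/(u−d) = (1.05−0.76)/(1.08−0.76) = 0.9062.
Payoff layer (t=1): V(1,0)=0.0000, V(1,1)=1.0000
(0,0): S=62.0000. Δ = (V_up−V_dn)/(S_up−S_dn) = (1.0000−0.0000)/(66.9600−47.1200) = 0.0504. V = [p*·1.0000 + (1−p*)·0.0000]/1.05 = 0.8631. B = V − Δ·S = -2.2619.
Check: Δ(0,0)·S0 + B(0,0) = 0.8631 = V0.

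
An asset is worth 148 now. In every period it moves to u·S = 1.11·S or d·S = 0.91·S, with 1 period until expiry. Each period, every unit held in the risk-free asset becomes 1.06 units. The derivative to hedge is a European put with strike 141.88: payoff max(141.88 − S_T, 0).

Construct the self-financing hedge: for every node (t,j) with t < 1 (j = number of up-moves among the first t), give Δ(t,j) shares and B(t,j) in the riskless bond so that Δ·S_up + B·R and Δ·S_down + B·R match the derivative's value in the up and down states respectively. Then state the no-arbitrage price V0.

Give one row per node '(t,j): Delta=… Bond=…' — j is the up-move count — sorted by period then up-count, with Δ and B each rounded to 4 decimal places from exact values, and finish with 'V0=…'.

The replicating-portfolio and risk-neutral prices coincide; use p* = (1.06−0.91)/(1.11−0.91) = 0.7500 for the latter.
Terminal values V(1,·): V(1,0)=7.2000, V(1,1)=0.0000
(0,0): S=148.0000. Δ = (V_up−V_dn)/(S_up−S_dn) = (0.0000−7.2000)/(164.2800−134.6800) = -0.2432. V = [p*·0.0000 + (1−p*)·7.2000]/1.06 = 1.6981. B = V − Δ·S = 37.6981.
Check: Δ(0,0)·S0 + B(0,0) = 1.6981 = V0.

(0,0): Delta=-0.2432 Bond=37.6981
V0=1.6981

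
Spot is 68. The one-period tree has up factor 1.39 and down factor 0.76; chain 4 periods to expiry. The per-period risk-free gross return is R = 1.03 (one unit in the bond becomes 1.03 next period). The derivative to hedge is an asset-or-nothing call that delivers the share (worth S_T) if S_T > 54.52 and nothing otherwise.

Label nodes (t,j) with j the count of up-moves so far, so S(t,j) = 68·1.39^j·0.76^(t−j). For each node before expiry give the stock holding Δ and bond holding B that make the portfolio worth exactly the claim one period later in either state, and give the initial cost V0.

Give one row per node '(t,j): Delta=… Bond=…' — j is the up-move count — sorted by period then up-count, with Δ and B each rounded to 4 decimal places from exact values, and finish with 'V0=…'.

No-arbitrage ⇒ martingale measure with p* = (R−d)/(u−d) = 0.4286.
Terminal values V(4,·): V(4,0)=0.0000, V(4,1)=0.0000, V(4,2)=75.8867, V(4,3)=138.7928, V(4,4)=253.8447
Node (3,0) S=29.8504: V=(p*·0.0000+(1−p*)·0.0000)/1.03=0.0000; Δ=(0.0000−0.0000)/(41.4920−22.6863)=0.0000; B=V−Δ·S=0.0000
Node (3,1) S=54.5948: V=(p*·75.8867+(1−p*)·0.0000)/1.03=31.5756; Δ=(75.8867−0.0000)/(75.8867−41.4920)=2.2063; B=V−Δ·S=-88.8795
Node (3,2) S=99.8509: V=(p*·138.7928+(1−p*)·75.8867)/1.03=99.8509; Δ=(138.7928−75.8867)/(138.7928−75.8867)=1.0000; B=V−Δ·S=0.0000
Node (3,3) S=182.6221: V=(p*·253.8447+(1−p*)·138.7928)/1.03=182.6221; Δ=(253.8447−138.7928)/(253.8447−138.7928)=1.0000; B=V−Δ·S=0.0000
Node (2,0) S=39.2768: V=(p*·31.5756+(1−p*)·0.0000)/1.03=13.1383; Δ=(31.5756−0.0000)/(54.5948−29.8504)=1.2761; B=V−Δ·S=-36.9818
Node (2,1) S=71.8352: V=(p*·99.8509+(1−p*)·31.5756)/1.03=59.0645; Δ=(99.8509−31.5756)/(99.8509−54.5948)=1.5086; B=V−Δ·S=-49.3090
Node (2,2) S=131.3828: V=(p*·182.6221+(1−p*)·99.8509)/1.03=131.3828; Δ=(182.6221−99.8509)/(182.6221−99.8509)=1.0000; B=V−Δ·S=0.0000
Node (1,0) S=51.6800: V=(p*·59.0645+(1−p*)·13.1383)/1.03=31.8650; Δ=(59.0645−13.1383)/(71.8352−39.2768)=1.4106; B=V−Δ·S=-41.0338
Node (1,1) S=94.5200: V=(p*·131.3828+(1−p*)·59.0645)/1.03=87.4350; Δ=(131.3828−59.0645)/(131.3828−71.8352)=1.2145; B=V−Δ·S=-27.3559
Node (0,0) S=68.0000: V=(p*·87.4350+(1−p*)·31.8650)/1.03=54.0589; Δ=(87.4350−31.8650)/(94.5200−51.6800)=1.2972; B=V−Δ·S=-34.1474
Check: Δ(0,0)·S0 + B(0,0) = 54.0589 = V0.

(0,0): Delta=1.2972 Bond=-34.1474
(1,0): Delta=1.4106 Bond=-41.0338
(1,1): Delta=1.2145 Bond=-27.3559
(2,0): Delta=1.2761 Bond=-36.9818
(2,1): Delta=1.5086 Bond=-49.3090
(2,2): Delta=1.0000 Bond=0.0000
(3,0): Delta=0.0000 Bond=0.0000
(3,1): Delta=2.2063 Bond=-88.8795
(3,2): Delta=1.0000 Bond=0.0000
(3,3): Delta=1.0000 Bond=0.0000
V0=54.0589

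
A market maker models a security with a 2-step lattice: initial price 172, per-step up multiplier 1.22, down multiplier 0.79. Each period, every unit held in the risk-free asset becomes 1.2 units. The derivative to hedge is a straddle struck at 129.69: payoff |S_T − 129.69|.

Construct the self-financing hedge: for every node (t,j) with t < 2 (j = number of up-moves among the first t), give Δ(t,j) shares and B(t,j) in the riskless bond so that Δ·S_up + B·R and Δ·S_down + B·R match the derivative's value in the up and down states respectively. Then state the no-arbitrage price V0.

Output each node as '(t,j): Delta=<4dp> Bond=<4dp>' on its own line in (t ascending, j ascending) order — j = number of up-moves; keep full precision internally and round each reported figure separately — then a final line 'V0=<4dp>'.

Since d<R<u, set p* = (R−d)/(u−d) = 0.9535; price each node as the discounted p*-expectation of its children.
Payoff layer (t=2): V(2,0)=22.3448, V(2,1)=36.0836, V(2,2)=126.3148
  t=1,j=0: stock 135.8800 → up 165.7736 (V=36.0836), down 107.3452 (V=22.3448). Price 29.5372; hedge Δ=0.2351, bond B=-2.4135.
  t=1,j=1: stock 209.8400 → up 256.0048 (V=126.3148), down 165.7736 (V=36.0836). Price 101.7650; hedge Δ=1.0000, bond B=-108.0750.
  t=0,j=0: stock 172.0000 → up 209.8400 (V=101.7650), down 135.8800 (V=29.5372). Price 82.0046; hedge Δ=0.9766, bond B=-85.9671.
Each (Δ,B) replicates both successor values, so the strategy is self-financing and V0 is arbitrage-free.

(0,0): Delta=0.9766 Bond=-85.9671
(1,0): Delta=0.2351 Bond=-2.4135
(1,1): Delta=1.0000 Bond=-108.0750
V0=82.0046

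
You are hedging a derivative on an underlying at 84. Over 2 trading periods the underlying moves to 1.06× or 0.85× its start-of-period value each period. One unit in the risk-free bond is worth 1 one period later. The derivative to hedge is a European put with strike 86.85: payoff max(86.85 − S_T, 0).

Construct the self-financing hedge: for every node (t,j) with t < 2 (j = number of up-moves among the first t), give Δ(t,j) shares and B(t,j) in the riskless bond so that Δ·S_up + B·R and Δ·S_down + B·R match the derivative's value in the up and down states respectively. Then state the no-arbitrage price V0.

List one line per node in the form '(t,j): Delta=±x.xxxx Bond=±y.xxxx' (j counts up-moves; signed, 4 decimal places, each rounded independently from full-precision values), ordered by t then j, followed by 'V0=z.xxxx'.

(0,0): Delta=-0.6950 Bond=65.0727
(1,0): Delta=-1.0000 Bond=86.8500
(1,1): Delta=-0.5972 Bond=56.3617
V0=6.6931

Risk-neutral probability p* = (R−d)/(u−d) = (1−0.85)/(1.06−0.85) = 0.7143.
Payoff layer (t=2): V(2,0)=26.1600, V(2,1)=11.1660, V(2,2)=0.0000
Node (1,0) S=71.4000: V=(p*·11.1660+(1−p*)·26.1600)/1=15.4500; Δ=(11.1660−26.1600)/(75.6840−60.6900)=-1.0000; B=V−Δ·S=86.8500
Node (1,1) S=89.0400: V=(p*·0.0000+(1−p*)·11.1660)/1=3.1903; Δ=(0.0000−11.1660)/(94.3824−75.6840)=-0.5972; B=V−Δ·S=56.3617
Node (0,0) S=84.0000: V=(p*·3.1903+(1−p*)·15.4500)/1=6.6931; Δ=(3.1903−15.4500)/(89.0400−71.4000)=-0.6950; B=V−Δ·S=65.0727
Check: Δ(0,0)·S0 + B(0,0) = 6.6931 = V0.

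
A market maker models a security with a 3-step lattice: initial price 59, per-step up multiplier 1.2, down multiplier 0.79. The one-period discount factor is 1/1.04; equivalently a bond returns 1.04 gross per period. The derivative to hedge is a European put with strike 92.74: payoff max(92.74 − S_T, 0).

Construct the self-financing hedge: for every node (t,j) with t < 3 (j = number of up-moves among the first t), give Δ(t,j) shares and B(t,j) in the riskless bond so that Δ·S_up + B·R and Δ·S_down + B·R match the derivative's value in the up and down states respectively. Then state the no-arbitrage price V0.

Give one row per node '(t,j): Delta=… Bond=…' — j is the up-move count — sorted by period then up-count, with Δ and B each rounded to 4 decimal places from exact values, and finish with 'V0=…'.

(0,0): Delta=-0.8691 Bond=76.5786
(1,0): Delta=-1.0000 Bond=85.7433
(1,1): Delta=-0.8139 Bond=75.7367
(2,0): Delta=-1.0000 Bond=89.1731
(2,1): Delta=-1.0000 Bond=89.1731
(2,2): Delta=-0.7355 Bond=72.1058
V0=25.3021

Since d<R<u, set p* = (R−d)/(u−d) = 0.6098; price each node as the discounted p*-expectation of its children.
Terminal payoffs: V(3,0)=63.6507, V(3,1)=48.5537, V(3,2)=25.6216, V(3,3)=0.0000
(2,0): S=36.8219. Δ = (V_up−V_dn)/(S_up−S_dn) = (48.5537−63.6507)/(44.1863−29.0893) = -1.0000. V = [p*·48.5537 + (1−p*)·63.6507]/1.04 = 52.3512. B = V − Δ·S = 89.1731.
(2,1): S=55.9320. Δ = (V_up−V_dn)/(S_up−S_dn) = (25.6216−48.5537)/(67.1184−44.1863) = -1.0000. V = [p*·25.6216 + (1−p*)·48.5537]/1.04 = 33.2411. B = V − Δ·S = 89.1731.
(2,2): S=84.9600. Δ = (V_up−V_dn)/(S_up−S_dn) = (0.0000−25.6216)/(101.9520−67.1184) = -0.7355. V = [p*·0.0000 + (1−p*)·25.6216]/1.04 = 9.6141. B = V − Δ·S = 72.1058.
(1,0): S=46.6100. Δ = (V_up−V_dn)/(S_up−S_dn) = (33.2411−52.3512)/(55.9320−36.8219) = -1.0000. V = [p*·33.2411 + (1−p*)·52.3512]/1.04 = 39.1333. B = V − Δ·S = 85.7433.
(1,1): S=70.8000. Δ = (V_up−V_dn)/(S_up−S_dn) = (9.6141−33.2411)/(84.9600−55.9320) = -0.8139. V = [p*·9.6141 + (1−p*)·33.2411]/1.04 = 18.1100. B = V − Δ·S = 75.7367.
(0,0): S=59.0000. Δ = (V_up−V_dn)/(S_up−S_dn) = (18.1100−39.1333)/(70.8000−46.6100) = -0.8691. V = [p*·18.1100 + (1−p*)·39.1333]/1.04 = 25.3021. B = V − Δ·S = 76.5786.
Root portfolio cost Δ·59+B reproduces V0=25.3021.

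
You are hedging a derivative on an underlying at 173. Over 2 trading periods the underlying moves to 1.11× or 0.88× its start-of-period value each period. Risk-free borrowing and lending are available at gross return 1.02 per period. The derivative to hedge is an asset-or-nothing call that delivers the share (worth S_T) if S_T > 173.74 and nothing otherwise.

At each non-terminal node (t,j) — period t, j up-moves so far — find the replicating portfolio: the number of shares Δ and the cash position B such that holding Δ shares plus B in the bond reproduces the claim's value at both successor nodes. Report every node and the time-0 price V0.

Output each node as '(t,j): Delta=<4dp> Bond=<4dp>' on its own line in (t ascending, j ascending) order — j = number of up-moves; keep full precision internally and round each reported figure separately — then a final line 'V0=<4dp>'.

(0,0): Delta=3.1968 Bond=-477.1410
(1,0): Delta=0.0000 Bond=0.0000
(1,1): Delta=4.8261 Bond=-799.5520
V0=75.9088

Since d<R<u, set p* = (R−d)/(u−d) = 0.6087; price each node as the discounted p*-expectation of its children.
Terminal values V(2,·): V(2,0)=0.0000, V(2,1)=0.0000, V(2,2)=213.1533
  t=1,j=0: stock 152.2400 → up 168.9864 (V=0.0000), down 133.9712 (V=0.0000). Price 0.0000; hedge Δ=0.0000, bond B=0.0000.
  t=1,j=1: stock 192.0300 → up 213.1533 (V=213.1533), down 168.9864 (V=0.0000). Price 127.2015; hedge Δ=4.8261, bond B=-799.5520.
  t=0,j=0: stock 173.0000 → up 192.0300 (V=127.2015), down 152.2400 (V=0.0000). Price 75.9088; hedge Δ=3.1968, bond B=-477.1410.
Each (Δ,B) replicates both successor values, so the strategy is self-financing and V0 is arbitrage-free.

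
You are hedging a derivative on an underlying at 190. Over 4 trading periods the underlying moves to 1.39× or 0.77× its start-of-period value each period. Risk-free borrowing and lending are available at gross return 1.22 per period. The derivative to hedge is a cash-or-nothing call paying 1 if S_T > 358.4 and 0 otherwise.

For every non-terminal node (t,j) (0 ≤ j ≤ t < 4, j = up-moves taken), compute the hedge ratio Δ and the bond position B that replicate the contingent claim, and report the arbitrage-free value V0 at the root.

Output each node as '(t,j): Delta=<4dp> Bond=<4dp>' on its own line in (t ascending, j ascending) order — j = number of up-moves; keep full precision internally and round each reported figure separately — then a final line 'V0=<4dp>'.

The replicating-portfolio and risk-neutral prices coincide; use p* = (1.22−0.77)/(1.39−0.77) = 0.7258 for the latter.
At expiry t=4: V(4,0)=0.0000, V(4,1)=0.0000, V(4,2)=0.0000, V(4,3)=1.0000, V(4,4)=1.0000
Node (3,0) S=86.7413: V=(p*·0.0000+(1−p*)·0.0000)/1.22=0.0000; Δ=(0.0000−0.0000)/(120.5704−66.7908)=0.0000; B=V−Δ·S=0.0000
Node (3,1) S=156.5849: V=(p*·0.0000+(1−p*)·0.0000)/1.22=0.0000; Δ=(0.0000−0.0000)/(217.6530−120.5704)=0.0000; B=V−Δ·S=0.0000
Node (3,2) S=282.6662: V=(p*·1.0000+(1−p*)·0.0000)/1.22=0.5949; Δ=(1.0000−0.0000)/(392.9061−217.6530)=0.0057; B=V−Δ·S=-1.0180
Node (3,3) S=510.2676: V=(p*·1.0000+(1−p*)·1.0000)/1.22=0.8197; Δ=(1.0000−1.0000)/(709.2720−392.9061)=0.0000; B=V−Δ·S=0.8197
Node (2,0) S=112.6510: V=(p*·0.0000+(1−p*)·0.0000)/1.22=0.0000; Δ=(0.0000−0.0000)/(156.5849−86.7413)=0.0000; B=V−Δ·S=0.0000
Node (2,1) S=203.3570: V=(p*·0.5949+(1−p*)·0.0000)/1.22=0.3539; Δ=(0.5949−0.0000)/(282.6662−156.5849)=0.0047; B=V−Δ·S=-0.6056
Node (2,2) S=367.0990: V=(p*·0.8197+(1−p*)·0.5949)/1.22=0.6214; Δ=(0.8197−0.5949)/(510.2676−282.6662)=0.0010; B=V−Δ·S=0.2589
Node (1,0) S=146.3000: V=(p*·0.3539+(1−p*)·0.0000)/1.22=0.2106; Δ=(0.3539−0.0000)/(203.3570−112.6510)=0.0039; B=V−Δ·S=-0.3603
Node (1,1) S=264.1000: V=(p*·0.6214+(1−p*)·0.3539)/1.22=0.4492; Δ=(0.6214−0.3539)/(367.0990−203.3570)=0.0016; B=V−Δ·S=0.0179
Node (0,0) S=190.0000: V=(p*·0.4492+(1−p*)·0.2106)/1.22=0.3146; Δ=(0.4492−0.2106)/(264.1000−146.3000)=0.0020; B=V−Δ·S=-0.0703
Root portfolio cost Δ·190+B reproduces V0=0.3146.

(0,0): Delta=0.0020 Bond=-0.0703
(1,0): Delta=0.0039 Bond=-0.3603
(1,1): Delta=0.0016 Bond=0.0179
(2,0): Delta=0.0000 Bond=0.0000
(2,1): Delta=0.0047 Bond=-0.6056
(2,2): Delta=0.0010 Bond=0.2589
(3,0): Delta=0.0000 Bond=0.0000
(3,1): Delta=0.0000 Bond=0.0000
(3,2): Delta=0.0057 Bond=-1.0180
(3,3): Delta=0.0000 Bond=0.8197
V0=0.3146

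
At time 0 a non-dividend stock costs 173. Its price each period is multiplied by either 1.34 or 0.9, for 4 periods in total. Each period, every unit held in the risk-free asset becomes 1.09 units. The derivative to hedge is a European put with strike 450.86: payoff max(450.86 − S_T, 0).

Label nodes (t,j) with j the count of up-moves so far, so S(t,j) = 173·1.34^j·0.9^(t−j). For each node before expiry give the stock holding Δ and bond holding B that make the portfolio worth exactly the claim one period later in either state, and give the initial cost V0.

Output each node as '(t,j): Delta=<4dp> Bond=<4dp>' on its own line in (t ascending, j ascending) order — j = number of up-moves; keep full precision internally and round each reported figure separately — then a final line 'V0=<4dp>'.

The replicating-portfolio and risk-neutral prices coincide; use p* = (1.09−0.9)/(1.34−0.9) = 0.4318 for the latter.
Terminal values V(4,·): V(4,0)=337.3547, V(4,1)=281.8632, V(4,2)=199.2426, V(4,3)=76.2296, V(4,4)=0.0000
(3,0): S=126.1170. Δ = (V_up−V_dn)/(S_up−S_dn) = (281.8632−337.3547)/(168.9968−113.5053) = -1.0000. V = [p*·281.8632 + (1−p*)·337.3547]/1.09 = 287.5160. B = V − Δ·S = 413.6330.
(3,1): S=187.7742. Δ = (V_up−V_dn)/(S_up−S_dn) = (199.2426−281.8632)/(251.6174−168.9968) = -1.0000. V = [p*·199.2426 + (1−p*)·281.8632]/1.09 = 225.8588. B = V − Δ·S = 413.6330.
(3,2): S=279.5749. Δ = (V_up−V_dn)/(S_up−S_dn) = (76.2296−199.2426)/(374.6304−251.6174) = -1.0000. V = [p*·76.2296 + (1−p*)·199.2426]/1.09 = 134.0581. B = V − Δ·S = 413.6330.
(3,3): S=416.2560. Δ = (V_up−V_dn)/(S_up−S_dn) = (0.0000−76.2296)/(557.7830−374.6304) = -0.4162. V = [p*·0.0000 + (1−p*)·76.2296]/1.09 = 39.7360. B = V − Δ·S = 212.9851.
(2,0): S=140.1300. Δ = (V_up−V_dn)/(S_up−S_dn) = (225.8588−287.5160)/(187.7742−126.1170) = -1.0000. V = [p*·225.8588 + (1−p*)·287.5160]/1.09 = 239.3498. B = V − Δ·S = 379.4798.
(2,1): S=208.6380. Δ = (V_up−V_dn)/(S_up−S_dn) = (134.0581−225.8588)/(279.5749−187.7742) = -1.0000. V = [p*·134.0581 + (1−p*)·225.8588]/1.09 = 170.8418. B = V − Δ·S = 379.4798.
(2,2): S=310.6388. Δ = (V_up−V_dn)/(S_up−S_dn) = (39.7360−134.0581)/(416.2560−279.5749) = -0.6901. V = [p*·39.7360 + (1−p*)·134.0581]/1.09 = 85.6221. B = V − Δ·S = 299.9905.
(1,0): S=155.7000. Δ = (V_up−V_dn)/(S_up−S_dn) = (170.8418−239.3498)/(208.6380−140.1300) = -1.0000. V = [p*·170.8418 + (1−p*)·239.3498]/1.09 = 192.4466. B = V − Δ·S = 348.1466.
(1,1): S=231.8200. Δ = (V_up−V_dn)/(S_up−S_dn) = (85.6221−170.8418)/(310.6388−208.6380) = -0.8355. V = [p*·85.6221 + (1−p*)·170.8418]/1.09 = 122.9747. B = V − Δ·S = 316.6559.
(0,0): S=173.0000. Δ = (V_up−V_dn)/(S_up−S_dn) = (122.9747−192.4466)/(231.8200−155.7000) = -0.9127. V = [p*·122.9747 + (1−p*)·192.4466]/1.09 = 149.0343. B = V − Δ·S = 306.9251.
Check: Δ(0,0)·S0 + B(0,0) = 149.0343 = V0.

(0,0): Delta=-0.9127 Bond=306.9251
(1,0): Delta=-1.0000 Bond=348.1466
(1,1): Delta=-0.8355 Bond=316.6559
(2,0): Delta=-1.0000 Bond=379.4798
(2,1): Delta=-1.0000 Bond=379.4798
(2,2): Delta=-0.6901 Bond=299.9905
(3,0): Delta=-1.0000 Bond=413.6330
(3,1): Delta=-1.0000 Bond=413.6330
(3,2): Delta=-1.0000 Bond=413.6330
(3,3): Delta=-0.4162 Bond=212.9851
V0=149.0343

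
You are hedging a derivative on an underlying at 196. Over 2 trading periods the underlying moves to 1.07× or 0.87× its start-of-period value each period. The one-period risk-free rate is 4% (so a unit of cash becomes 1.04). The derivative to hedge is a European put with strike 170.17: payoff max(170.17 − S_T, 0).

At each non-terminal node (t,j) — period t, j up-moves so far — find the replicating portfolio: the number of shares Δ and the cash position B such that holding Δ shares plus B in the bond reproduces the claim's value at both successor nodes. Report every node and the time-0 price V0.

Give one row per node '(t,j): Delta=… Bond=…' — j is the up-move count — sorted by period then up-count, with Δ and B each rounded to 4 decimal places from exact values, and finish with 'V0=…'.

The replicating-portfolio and risk-neutral prices coincide; use p* = (1.04−0.87)/(1.07−0.87) = 0.8500 for the latter.
Payoff layer (t=2): V(2,0)=21.8176, V(2,1)=0.0000, V(2,2)=0.0000
  t=1,j=0: stock 170.5200 → up 182.4564 (V=0.0000), down 148.3524 (V=21.8176). Price 3.1468; hedge Δ=-0.6397, bond B=112.2348.
  t=1,j=1: stock 209.7200 → up 224.4004 (V=0.0000), down 182.4564 (V=0.0000). Price 0.0000; hedge Δ=0.0000, bond B=0.0000.
  t=0,j=0: stock 196.0000 → up 209.7200 (V=0.0000), down 170.5200 (V=3.1468). Price 0.4539; hedge Δ=-0.0803, bond B=16.1877.
Each (Δ,B) replicates both successor values, so the strategy is self-financing and V0 is arbitrage-free.

(0,0): Delta=-0.0803 Bond=16.1877
(1,0): Delta=-0.6397 Bond=112.2348
(1,1): Delta=0.0000 Bond=0.0000
V0=0.4539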